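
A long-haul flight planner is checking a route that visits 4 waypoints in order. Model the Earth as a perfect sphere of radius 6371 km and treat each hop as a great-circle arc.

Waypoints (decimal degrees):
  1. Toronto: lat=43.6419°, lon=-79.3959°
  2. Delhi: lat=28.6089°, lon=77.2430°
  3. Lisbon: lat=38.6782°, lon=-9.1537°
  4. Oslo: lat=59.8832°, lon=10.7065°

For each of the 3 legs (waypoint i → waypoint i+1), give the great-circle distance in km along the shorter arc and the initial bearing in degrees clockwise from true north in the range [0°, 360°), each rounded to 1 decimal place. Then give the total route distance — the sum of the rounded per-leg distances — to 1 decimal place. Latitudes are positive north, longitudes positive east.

Leg 1: φ1=0.7616948, φ2=0.4993195, Δφ=-0.2623753, Δλ=2.7338645 rad; a=sin²(Δφ/2)+cosφ1·cosφ2·sin²(Δλ/2)=0.6263852747; c=2·atan2(√a, √(1-a))=1.826339055; dist=6371·c=11635.606 ≈ 11635.6 km; running total=11635.6 km
Leg 1 bearing: y=sinΔλ·cosφ2=0.34811245, x=cosφ1·sinφ2-sinφ1·cosφ2·cosΔλ=0.90273184; θ=atan2(y, x)=21.0877° ≈ 21.1°
Leg 2: φ1=0.4993195, φ2=0.6750619, Δφ=0.1757424, Δλ=-1.5079069 rad; a=sin²(Δφ/2)+cosφ1·cosφ2·sin²(Δλ/2)=0.3288425764; c=2·atan2(√a, √(1-a))=1.221416841; dist=6371·c=7781.647 ≈ 7781.6 km; running total=19417.2 km
Leg 2 bearing: y=sinΔλ·cosφ2=-0.77912495, x=cosφ1·sinφ2-sinφ1·cosφ2·cosΔλ=0.52515222; θ=atan2(y, x)=-56.0189° <0 so +360° → 303.9811° ≈ 304.0°
Leg 3: φ1=0.6750619, φ2=1.0451590, Δφ=0.3700971, Δλ=0.3466259 rad; a=sin²(Δφ/2)+cosφ1·cosφ2·sin²(Δλ/2)=0.0455025305; c=2·atan2(√a, √(1-a))=0.429929974; dist=6371·c=2739.084 ≈ 2739.1 km; running total=22156.3 km
Leg 3 bearing: y=sinΔλ·cosφ2=0.17046256, x=cosφ1·sinφ2-sinφ1·cosφ2·cosΔλ=0.38035604; θ=atan2(y, x)=24.1403° ≈ 24.1°

Leg 1: dist=11635.6 km, bearing=21.1°
Leg 2: dist=7781.6 km, bearing=304.0°
Leg 3: dist=2739.1 km, bearing=24.1°
Total: 22156.3 km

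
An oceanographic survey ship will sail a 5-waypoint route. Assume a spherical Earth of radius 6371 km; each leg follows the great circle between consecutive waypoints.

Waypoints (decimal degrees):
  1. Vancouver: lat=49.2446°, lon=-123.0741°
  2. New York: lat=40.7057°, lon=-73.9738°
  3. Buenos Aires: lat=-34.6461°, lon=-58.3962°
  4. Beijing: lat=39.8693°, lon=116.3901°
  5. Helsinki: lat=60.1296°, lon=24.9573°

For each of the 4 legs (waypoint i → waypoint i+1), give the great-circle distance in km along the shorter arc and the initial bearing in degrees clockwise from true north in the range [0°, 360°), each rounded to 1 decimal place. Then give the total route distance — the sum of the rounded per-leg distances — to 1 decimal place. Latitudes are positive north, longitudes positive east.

Leg 1: dist=3904.1 km, bearing=85.0°
Leg 2: dist=8529.1 km, bearing=166.9°
Leg 3: dist=19273.6 km, bearing=36.9°
Leg 4: dist=6325.3 km, bearing=323.5°
Total: 38032.1 km

Leg 1: φ1=0.8594804, φ2=0.7104485, Δφ=-0.1490319, Δλ=0.8569619 rad; a=sin²(Δφ/2)+cosφ1·cosφ2·sin²(Δλ/2)=0.0909762313; c=2·atan2(√a, √(1-a))=0.612788248; dist=6371·c=3904.074 ≈ 3904.1 km; running total=3904.1 km
Leg 1 bearing: y=sinΔλ·cosφ2=0.57299203, x=cosφ1·sinφ2-sinφ1·cosφ2·cosΔλ=0.04978314; θ=atan2(y, x)=85.0345° ≈ 85.0°
Leg 2: φ1=0.7104485, φ2=-0.6046885, Δφ=-1.3151370, Δλ=0.2718804 rad; a=sin²(Δφ/2)+cosφ1·cosφ2·sin²(Δλ/2)=0.3850123583; c=2·atan2(√a, √(1-a))=1.338744041; dist=6371·c=8529.138 ≈ 8529.1 km; running total=12433.2 km
Leg 2 bearing: y=sinΔλ·cosφ2=0.22092495, x=cosφ1·sinφ2-sinφ1·cosφ2·cosΔλ=-0.94778876; θ=atan2(y, x)=166.8789° ≈ 166.9°
Leg 3: φ1=-0.6046885, φ2=0.6958506, Δφ=1.3005391, Δλ=3.0505964 rad; a=sin²(Δφ/2)+cosφ1·cosφ2·sin²(Δλ/2)=0.9966176353; c=2·atan2(√a, √(1-a))=3.025210782; dist=6371·c=19273.618 ≈ 19273.6 km; running total=31706.8 km
Leg 3 bearing: y=sinΔλ·cosφ2=0.06974406, x=cosφ1·sinφ2-sinφ1·cosφ2·cosΔλ=0.09284106; θ=atan2(y, x)=36.9146° ≈ 36.9°
Leg 4: φ1=0.6958506, φ2=1.0494595, Δφ=0.3536089, Δλ=-1.5958034 rad; a=sin²(Δφ/2)+cosφ1·cosφ2·sin²(Δλ/2)=0.2268393859; c=2·atan2(√a, √(1-a))=0.992830579; dist=6371·c=6325.324 ≈ 6325.3 km; running total=38032.1 km
Leg 4 bearing: y=sinΔλ·cosφ2=-0.49788410, x=cosφ1·sinφ2-sinφ1·cosφ2·cosΔλ=0.67353139; θ=atan2(y, x)=-36.4723° <0 so +360° → 323.5277° ≈ 323.5°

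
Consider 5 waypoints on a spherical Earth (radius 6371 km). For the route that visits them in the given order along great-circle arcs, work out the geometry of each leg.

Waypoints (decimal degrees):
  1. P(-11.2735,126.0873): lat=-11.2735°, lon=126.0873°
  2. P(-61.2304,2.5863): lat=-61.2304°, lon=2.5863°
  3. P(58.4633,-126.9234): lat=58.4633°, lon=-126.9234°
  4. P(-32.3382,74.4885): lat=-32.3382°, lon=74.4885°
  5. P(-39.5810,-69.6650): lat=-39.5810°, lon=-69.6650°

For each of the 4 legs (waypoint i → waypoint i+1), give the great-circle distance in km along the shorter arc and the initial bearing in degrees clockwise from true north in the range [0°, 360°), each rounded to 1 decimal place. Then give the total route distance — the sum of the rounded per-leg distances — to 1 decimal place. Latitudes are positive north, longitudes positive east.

Leg 1: φ1=-0.1967597, φ2=-1.0686721, Δφ=-0.8719124, Δλ=-2.1554991 rad; a=sin²(Δφ/2)+cosφ1·cosφ2·sin²(Δλ/2)=0.5445804936; c=2·atan2(√a, √(1-a))=1.660075872; dist=6371·c=10576.343 ≈ 10576.3 km; running total=10576.3 km
Leg 1 bearing: y=sinΔλ·cosφ2=-0.40133515, x=cosφ1·sinφ2-sinφ1·cosφ2·cosΔλ=-0.91158127; θ=atan2(y, x)=-156.2379° <0 so +360° → 203.7621° ≈ 203.8°
Leg 2: φ1=-1.0686721, φ2=1.0203771, Δφ=2.0890492, Δλ=-2.2603707 rad; a=sin²(Δφ/2)+cosφ1·cosφ2·sin²(Δλ/2)=0.9536274492; c=2·atan2(√a, √(1-a))=2.707506810; dist=6371·c=17249.526 ≈ 17249.5 km; running total=27825.8 km
Leg 2 bearing: y=sinΔλ·cosφ2=-0.40353774, x=cosφ1·sinφ2-sinφ1·cosφ2·cosΔλ=0.11851514; θ=atan2(y, x)=-73.6330° <0 so +360° → 286.3670° ≈ 286.4°
Leg 3: φ1=1.0203771, φ2=-0.5644081, Δφ=-1.5847851, Δλ=3.5153008 rad; a=sin²(Δφ/2)+cosφ1·cosφ2·sin²(Δλ/2)=0.9336666142; c=2·atan2(√a, √(1-a))=2.620615482; dist=6371·c=16695.941 ≈ 16695.9 km; running total=44521.7 km
Leg 3 bearing: y=sinΔλ·cosφ2=-0.30844974, x=cosφ1·sinφ2-sinφ1·cosφ2·cosΔλ=0.39063004; θ=atan2(y, x)=-38.2954° <0 so +360° → 321.7046° ≈ 321.7°
Leg 4: φ1=-0.5644081, φ2=-0.6908188, Δφ=-0.1264107, Δλ=-2.5159532 rad; a=sin²(Δφ/2)+cosφ1·cosφ2·sin²(Δλ/2)=0.5935076722; c=2·atan2(√a, √(1-a))=1.758919330; dist=6371·c=11206.075 ≈ 11206.1 km; running total=55727.8 km
Leg 4 bearing: y=sinΔλ·cosφ2=-0.45134843, x=cosφ1·sinφ2-sinφ1·cosφ2·cosΔλ=-0.87253072; θ=atan2(y, x)=-152.6481° <0 so +360° → 207.3519° ≈ 207.4°

Leg 1: dist=10576.3 km, bearing=203.8°
Leg 2: dist=17249.5 km, bearing=286.4°
Leg 3: dist=16695.9 km, bearing=321.7°
Leg 4: dist=11206.1 km, bearing=207.4°
Total: 55727.8 km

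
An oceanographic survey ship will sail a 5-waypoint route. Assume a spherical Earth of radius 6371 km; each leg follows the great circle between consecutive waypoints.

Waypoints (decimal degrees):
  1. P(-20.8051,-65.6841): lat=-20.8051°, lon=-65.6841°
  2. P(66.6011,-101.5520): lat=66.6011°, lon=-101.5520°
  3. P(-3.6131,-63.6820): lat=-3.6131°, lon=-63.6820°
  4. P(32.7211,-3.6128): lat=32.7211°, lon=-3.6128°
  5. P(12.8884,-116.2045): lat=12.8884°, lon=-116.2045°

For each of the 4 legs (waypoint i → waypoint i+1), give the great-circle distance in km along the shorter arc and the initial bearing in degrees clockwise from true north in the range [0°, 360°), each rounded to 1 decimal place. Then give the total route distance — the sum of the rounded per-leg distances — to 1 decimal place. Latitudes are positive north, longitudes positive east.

Leg 1: φ1=-0.3631175, φ2=1.1624085, Δφ=1.5255260, Δλ=-0.6260130 rad; a=sin²(Δφ/2)+cosφ1·cosφ2·sin²(Δλ/2)=0.5125711986; c=2·atan2(√a, √(1-a))=1.595941374; dist=6371·c=10167.742 ≈ 10167.7 km; running total=10167.7 km
Leg 1 bearing: y=sinΔλ·cosφ2=-0.23268595, x=cosφ1·sinφ2-sinφ1·cosφ2·cosΔλ=0.97222688; θ=atan2(y, x)=-13.4596° <0 so +360° → 346.5404° ≈ 346.5°
Leg 2: φ1=1.1624085, φ2=-0.0630605, Δφ=-1.2254690, Δλ=0.6609562 rad; a=sin²(Δφ/2)+cosφ1·cosφ2·sin²(Δλ/2)=0.3724812228; c=2·atan2(√a, √(1-a))=1.312909785; dist=6371·c=8364.548 ≈ 8364.5 km; running total=18532.2 km
Leg 2 bearing: y=sinΔλ·cosφ2=0.61265179, x=cosφ1·sinφ2-sinφ1·cosφ2·cosΔλ=-0.74807328; θ=atan2(y, x)=140.6835° ≈ 140.7°
Leg 3: φ1=-0.0630605, φ2=0.5710909, Δφ=0.6341514, Δλ=1.0484053 rad; a=sin²(Δφ/2)+cosφ1·cosφ2·sin²(Δλ/2)=0.3075617687; c=2·atan2(√a, √(1-a))=1.175722356; dist=6371·c=7490.527 ≈ 7490.5 km; running total=26022.7 km
Leg 3 bearing: y=sinΔλ·cosφ2=0.72910489, x=cosφ1·sinφ2-sinφ1·cosφ2·cosΔλ=0.56592947; θ=atan2(y, x)=52.1815° ≈ 52.2°
Leg 4: φ1=0.5710909, φ2=0.2249450, Δφ=-0.3461459, Δλ=-1.9650959 rad; a=sin²(Δφ/2)+cosφ1·cosφ2·sin²(Δλ/2)=0.5972429385; c=2·atan2(√a, √(1-a))=1.766529619; dist=6371·c=11254.560 ≈ 11254.6 km; running total=37277.3 km
Leg 4 bearing: y=sinΔλ·cosφ2=-0.90000546, x=cosφ1·sinφ2-sinφ1·cosφ2·cosΔλ=0.39008385; θ=atan2(y, x)=-66.5669° <0 so +360° → 293.4331° ≈ 293.4°

Leg 1: dist=10167.7 km, bearing=346.5°
Leg 2: dist=8364.5 km, bearing=140.7°
Leg 3: dist=7490.5 km, bearing=52.2°
Leg 4: dist=11254.6 km, bearing=293.4°
Total: 37277.3 km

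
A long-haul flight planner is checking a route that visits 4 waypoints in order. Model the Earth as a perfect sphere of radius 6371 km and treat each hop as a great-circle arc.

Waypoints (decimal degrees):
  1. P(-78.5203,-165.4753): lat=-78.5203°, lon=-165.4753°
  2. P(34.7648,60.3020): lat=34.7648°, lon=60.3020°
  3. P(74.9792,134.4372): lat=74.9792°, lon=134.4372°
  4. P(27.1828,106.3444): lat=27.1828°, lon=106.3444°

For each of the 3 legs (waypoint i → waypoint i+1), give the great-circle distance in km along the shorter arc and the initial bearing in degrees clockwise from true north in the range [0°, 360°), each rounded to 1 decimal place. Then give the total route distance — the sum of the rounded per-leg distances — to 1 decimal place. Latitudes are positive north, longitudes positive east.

Leg 1: φ1=-1.3704378, φ2=0.6067602, Δφ=1.9771980, Δλ=3.9405573 rad; a=sin²(Δφ/2)+cosφ1·cosφ2·sin²(Δλ/2)=0.8364159371; c=2·atan2(√a, √(1-a))=2.308826399; dist=6371·c=14709.533 ≈ 14709.5 km; running total=14709.5 km
Leg 1 bearing: y=sinΔλ·cosφ2=-0.58871488, x=cosφ1·sinφ2-sinφ1·cosφ2·cosΔλ=-0.44800900; θ=atan2(y, x)=-127.2709° <0 so +360° → 232.7291° ≈ 232.7°
Leg 2: φ1=0.6067602, φ2=1.3086339, Δφ=0.7018737, Δλ=1.2939033 rad; a=sin²(Δφ/2)+cosφ1·cosφ2·sin²(Δλ/2)=0.1955358899; c=2·atan2(√a, √(1-a))=0.916087605; dist=6371·c=5836.394 ≈ 5836.4 km; running total=20545.9 km
Leg 2 bearing: y=sinΔλ·cosφ2=0.24929777, x=cosφ1·sinφ2-sinφ1·cosφ2·cosΔλ=0.75303190; θ=atan2(y, x)=18.3176° ≈ 18.3°
Leg 3: φ1=1.3086339, φ2=0.4744294, Δφ=-0.8342046, Δλ=-0.4903119 rad; a=sin²(Δφ/2)+cosφ1·cosφ2·sin²(Δλ/2)=0.1776971603; c=2·atan2(√a, √(1-a))=0.870288934; dist=6371·c=5544.611 ≈ 5544.6 km; running total=26090.5 km
Leg 3 bearing: y=sinΔλ·cosφ2=-0.41889168, x=cosφ1·sinφ2-sinφ1·cosφ2·cosΔλ=-0.63954146; θ=atan2(y, x)=-146.7757° <0 so +360° → 213.2243° ≈ 213.2°

Leg 1: dist=14709.5 km, bearing=232.7°
Leg 2: dist=5836.4 km, bearing=18.3°
Leg 3: dist=5544.6 km, bearing=213.2°
Total: 26090.5 km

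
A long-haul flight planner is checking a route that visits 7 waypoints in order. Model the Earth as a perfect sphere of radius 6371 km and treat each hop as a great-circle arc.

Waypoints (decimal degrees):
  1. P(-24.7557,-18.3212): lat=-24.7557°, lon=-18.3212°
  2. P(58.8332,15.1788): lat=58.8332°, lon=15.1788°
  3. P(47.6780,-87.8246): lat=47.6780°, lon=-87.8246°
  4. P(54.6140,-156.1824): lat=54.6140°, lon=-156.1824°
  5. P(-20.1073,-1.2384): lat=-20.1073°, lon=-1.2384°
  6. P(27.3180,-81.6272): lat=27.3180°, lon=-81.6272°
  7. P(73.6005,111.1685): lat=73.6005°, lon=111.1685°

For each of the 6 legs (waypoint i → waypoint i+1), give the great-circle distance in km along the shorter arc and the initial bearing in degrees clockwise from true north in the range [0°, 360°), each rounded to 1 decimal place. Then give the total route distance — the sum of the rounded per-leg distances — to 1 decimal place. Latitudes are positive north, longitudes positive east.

Leg 1: dist=9793.5 km, bearing=16.6°
Leg 2: dist=6264.8 km, bearing=308.0°
Leg 3: dist=4637.3 km, bearing=306.0°
Leg 4: dist=15635.5 km, bearing=38.8°
Leg 5: dist=10125.2 km, bearing=298.8°
Leg 6: dist=8753.0 km, bearing=356.3°
Total: 55209.3 km

Leg 1: φ1=-0.4320685, φ2=1.0268330, Δφ=1.4589015, Δλ=0.5846853 rad; a=sin²(Δφ/2)+cosφ1·cosφ2·sin²(Δλ/2)=0.4832036913; c=2·atan2(√a, √(1-a))=1.537197388; dist=6371·c=9793.485 ≈ 9793.5 km; running total=9793.5 km
Leg 1 bearing: y=sinΔλ·cosφ2=0.28564466, x=cosφ1·sinφ2-sinφ1·cosφ2·cosΔλ=0.95774666; θ=atan2(y, x)=16.6070° ≈ 16.6°
Leg 2: φ1=1.0268330, φ2=0.8321381, Δφ=-0.1946950, Δλ=-1.7977485 rad; a=sin²(Δφ/2)+cosφ1·cosφ2·sin²(Δλ/2)=0.2228750202; c=2·atan2(√a, √(1-a))=0.983334743; dist=6371·c=6264.826 ≈ 6264.8 km; running total=16058.3 km
Leg 2 bearing: y=sinΔλ·cosφ2=-0.65603093, x=cosφ1·sinφ2-sinφ1·cosφ2·cosΔλ=0.51227961; θ=atan2(y, x)=-52.0145° <0 so +360° → 307.9855° ≈ 308.0°
Leg 3: φ1=0.8321381, φ2=0.9531941, Δφ=0.1210560, Δλ=-1.1930687 rad; a=sin²(Δφ/2)+cosφ1·cosφ2·sin²(Δλ/2)=0.1267078628; c=2·atan2(√a, √(1-a))=0.727883331; dist=6371·c=4637.345 ≈ 4637.3 km; running total=20695.6 km
Leg 3 bearing: y=sinΔλ·cosφ2=-0.53825965, x=cosφ1·sinφ2-sinφ1·cosφ2·cosΔλ=0.39100955; θ=atan2(y, x)=-54.0041° <0 so +360° → 305.9959° ≈ 306.0°
Leg 4: φ1=0.9531941, φ2=-0.3509386, Δφ=-1.3041327, Δλ=2.7042830 rad; a=sin²(Δφ/2)+cosφ1·cosφ2·sin²(Δλ/2)=0.8864432353; c=2·atan2(√a, √(1-a))=2.454173849; dist=6371·c=15635.542 ≈ 15635.5 km; running total=36331.1 km
Leg 4 bearing: y=sinΔλ·cosφ2=0.39769150, x=cosφ1·sinφ2-sinφ1·cosφ2·cosΔλ=0.49445725; θ=atan2(y, x)=38.8097° ≈ 38.8°
Leg 5: φ1=-0.3509386, φ2=0.4767890, Δφ=0.8277276, Δλ=-1.4030492 rad; a=sin²(Δφ/2)+cosφ1·cosφ2·sin²(Δλ/2)=0.5092353611; c=2·atan2(√a, √(1-a))=1.589268099; dist=6371·c=10125.227 ≈ 10125.2 km; running total=46456.3 km
Leg 5 bearing: y=sinΔλ·cosφ2=-0.87600197, x=cosφ1·sinφ2-sinφ1·cosφ2·cosΔλ=0.48195370; θ=atan2(y, x)=-61.1815° <0 so +360° → 298.8185° ≈ 298.8°
Leg 6: φ1=0.4767890, φ2=1.2845711, Δφ=0.8077820, Δλ=3.3649197 rad; a=sin²(Δφ/2)+cosφ1·cosφ2·sin²(Δλ/2)=0.4021790037; c=2·atan2(√a, √(1-a))=1.373884276; dist=6371·c=8753.017 ≈ 8753.0 km; running total=55209.3 km
Leg 6 bearing: y=sinΔλ·cosφ2=-0.06252981, x=cosφ1·sinφ2-sinφ1·cosφ2·cosΔλ=0.97867984; θ=atan2(y, x)=-3.6558° <0 so +360° → 356.3442° ≈ 356.3°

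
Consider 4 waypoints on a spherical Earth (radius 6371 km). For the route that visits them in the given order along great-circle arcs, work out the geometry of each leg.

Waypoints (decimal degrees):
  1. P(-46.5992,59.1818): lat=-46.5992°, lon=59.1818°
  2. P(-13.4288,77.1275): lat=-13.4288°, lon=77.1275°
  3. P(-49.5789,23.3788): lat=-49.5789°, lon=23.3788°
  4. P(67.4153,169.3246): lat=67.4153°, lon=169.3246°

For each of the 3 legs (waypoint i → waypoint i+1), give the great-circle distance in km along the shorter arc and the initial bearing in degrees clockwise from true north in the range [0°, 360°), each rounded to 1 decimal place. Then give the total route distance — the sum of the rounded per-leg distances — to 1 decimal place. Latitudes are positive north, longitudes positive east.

Leg 1: dist=4051.4 km, bearing=30.3°
Leg 2: dist=6299.3 km, bearing=218.8°
Leg 3: dist=17279.6 km, bearing=31.1°
Total: 27630.3 km

Leg 1: φ1=-0.8133095, φ2=-0.2343768, Δφ=0.5789327, Δλ=0.3132116 rad; a=sin²(Δφ/2)+cosφ1·cosφ2·sin²(Δλ/2)=0.0977334970; c=2·atan2(√a, √(1-a))=0.635907585; dist=6371·c=4051.367 ≈ 4051.4 km; running total=4051.4 km
Leg 1 bearing: y=sinΔλ·cosφ2=0.29969142, x=cosφ1·sinφ2-sinφ1·cosφ2·cosΔλ=0.51274915; θ=atan2(y, x)=30.3054° ≈ 30.3°
Leg 2: φ1=-0.2343768, φ2=-0.8653150, Δφ=-0.6309383, Δλ=-0.9380918 rad; a=sin²(Δφ/2)+cosφ1·cosφ2·sin²(Δλ/2)=0.2251319382; c=2·atan2(√a, √(1-a))=0.988748014; dist=6371·c=6299.314 ≈ 6299.3 km; running total=10350.7 km
Leg 2 bearing: y=sinΔλ·cosφ2=-0.52289023, x=cosφ1·sinφ2-sinφ1·cosφ2·cosΔλ=-0.65144148; θ=atan2(y, x)=-141.2472° <0 so +360° → 218.7528° ≈ 218.8°
Leg 3: φ1=-0.8653150, φ2=1.1766190, Δφ=2.0419340, Δλ=2.5472347 rad; a=sin²(Δφ/2)+cosφ1·cosφ2·sin²(Δλ/2)=0.9546152827; c=2·atan2(√a, √(1-a))=2.712228341; dist=6371·c=17279.607 ≈ 17279.6 km; running total=27630.3 km
Leg 3 bearing: y=sinΔλ·cosφ2=0.21505844, x=cosφ1·sinφ2-sinφ1·cosφ2·cosΔλ=0.35644024; θ=atan2(y, x)=31.1047° ≈ 31.1°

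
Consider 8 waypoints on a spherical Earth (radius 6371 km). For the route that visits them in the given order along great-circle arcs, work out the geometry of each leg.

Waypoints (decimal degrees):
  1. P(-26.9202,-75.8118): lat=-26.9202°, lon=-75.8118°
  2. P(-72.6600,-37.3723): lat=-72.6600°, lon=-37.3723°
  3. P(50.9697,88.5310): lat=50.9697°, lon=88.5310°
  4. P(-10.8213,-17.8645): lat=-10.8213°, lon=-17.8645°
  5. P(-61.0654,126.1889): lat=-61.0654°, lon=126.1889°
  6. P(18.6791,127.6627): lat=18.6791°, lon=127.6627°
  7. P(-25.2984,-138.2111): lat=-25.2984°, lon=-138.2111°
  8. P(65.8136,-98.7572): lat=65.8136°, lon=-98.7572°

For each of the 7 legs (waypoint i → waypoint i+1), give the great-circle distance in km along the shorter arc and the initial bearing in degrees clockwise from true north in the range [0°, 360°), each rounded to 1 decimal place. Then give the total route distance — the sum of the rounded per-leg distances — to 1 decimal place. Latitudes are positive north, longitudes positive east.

Leg 1: dist=5580.2 km, bearing=166.0°
Leg 2: dist=16499.4 km, bearing=103.3°
Leg 3: dist=12085.7 km, bearing=275.9°
Leg 4: dist=11423.3 km, bearing=163.1°
Leg 5: dist=8868.2 km, bearing=1.4°
Leg 6: dist=11280.6 km, bearing=113.1°
Leg 7: dist=10670.1 km, bearing=15.2°
Total: 76407.5 km

Leg 1: φ1=-0.4698461, φ2=-1.2681562, Δφ=-0.7983101, Δλ=0.6708958 rad; a=sin²(Δφ/2)+cosφ1·cosφ2·sin²(Δλ/2)=0.1798391293; c=2·atan2(√a, √(1-a))=0.875879258; dist=6371·c=5580.227 ≈ 5580.2 km; running total=5580.2 km
Leg 1 bearing: y=sinΔλ·cosφ2=0.18528871, x=cosφ1·sinφ2-sinφ1·cosφ2·cosΔλ=-0.74542348; θ=atan2(y, x)=166.0410° ≈ 166.0°
Leg 2: φ1=-1.2681562, φ2=0.8895891, Δφ=2.1577453, Δλ=2.1974271 rad; a=sin²(Δφ/2)+cosφ1·cosφ2·sin²(Δλ/2)=0.9257859046; c=2·atan2(√a, √(1-a))=2.589772633; dist=6371·c=16499.441 ≈ 16499.4 km; running total=22079.6 km
Leg 2 bearing: y=sinΔλ·cosφ2=0.51008729, x=cosφ1·sinφ2-sinφ1·cosφ2·cosΔλ=-0.12098101; θ=atan2(y, x)=103.3427° ≈ 103.3°
Leg 3: φ1=0.8895891, φ2=-0.1888673, Δφ=-1.0784564, Δλ=-1.8569518 rad; a=sin²(Δφ/2)+cosφ1·cosφ2·sin²(Δλ/2)=0.6602174213; c=2·atan2(√a, √(1-a))=1.896984826; dist=6371·c=12085.690 ≈ 12085.7 km; running total=34165.3 km
Leg 3 bearing: y=sinΔλ·cosφ2=-0.94227677, x=cosφ1·sinφ2-sinφ1·cosφ2·cosΔλ=0.09713904; θ=atan2(y, x)=-84.1142° <0 so +360° → 275.8858° ≈ 275.9°
Leg 4: φ1=-0.1888673, φ2=-1.0657923, Δφ=-0.8769250, Δλ=2.5142061 rad; a=sin²(Δφ/2)+cosφ1·cosφ2·sin²(Δλ/2)=0.6102003227; c=2·atan2(√a, √(1-a))=1.793021524; dist=6371·c=11423.340 ≈ 11423.3 km; running total=45588.6 km
Leg 4 bearing: y=sinΔλ·cosφ2=0.28401203, x=cosφ1·sinφ2-sinφ1·cosφ2·cosΔλ=-0.93314560; θ=atan2(y, x)=163.0719° ≈ 163.1°
Leg 5: φ1=-1.0657923, φ2=0.3260118, Δφ=1.3918041, Δλ=0.0257227 rad; a=sin²(Δφ/2)+cosφ1·cosφ2·sin²(Δλ/2)=0.4110568066; c=2·atan2(√a, √(1-a))=1.391958164; dist=6371·c=8868.165 ≈ 8868.2 km; running total=54456.8 km
Leg 5 bearing: y=sinΔλ·cosφ2=0.02436509, x=cosφ1·sinφ2-sinφ1·cosφ2·cosΔλ=0.98374935; θ=atan2(y, x)=1.4188° ≈ 1.4°
Leg 6: φ1=0.3260118, φ2=-0.4415404, Δφ=-0.7675522, Δλ=-4.6403732 rad; a=sin²(Δφ/2)+cosφ1·cosφ2·sin²(Δλ/2)=0.5992435069; c=2·atan2(√a, √(1-a))=1.770610305; dist=6371·c=11280.558 ≈ 11280.6 km; running total=65737.4 km
Leg 6 bearing: y=sinΔλ·cosφ2=0.90175106, x=cosφ1·sinφ2-sinφ1·cosφ2·cosΔλ=-0.38398950; θ=atan2(y, x)=113.0656° ≈ 113.1°
Leg 7: φ1=-0.4415404, φ2=1.1486640, Δφ=1.5902044, Δλ=0.6886005 rad; a=sin²(Δφ/2)+cosφ1·cosφ2·sin²(Δλ/2)=0.5519053389; c=2·atan2(√a, √(1-a))=1.674794370; dist=6371·c=10670.115 ≈ 10670.1 km; running total=76407.5 km
Leg 7 bearing: y=sinΔλ·cosφ2=0.26035094, x=cosφ1·sinφ2-sinφ1·cosφ2·cosΔλ=0.95991704; θ=atan2(y, x)=15.1748° ≈ 15.2°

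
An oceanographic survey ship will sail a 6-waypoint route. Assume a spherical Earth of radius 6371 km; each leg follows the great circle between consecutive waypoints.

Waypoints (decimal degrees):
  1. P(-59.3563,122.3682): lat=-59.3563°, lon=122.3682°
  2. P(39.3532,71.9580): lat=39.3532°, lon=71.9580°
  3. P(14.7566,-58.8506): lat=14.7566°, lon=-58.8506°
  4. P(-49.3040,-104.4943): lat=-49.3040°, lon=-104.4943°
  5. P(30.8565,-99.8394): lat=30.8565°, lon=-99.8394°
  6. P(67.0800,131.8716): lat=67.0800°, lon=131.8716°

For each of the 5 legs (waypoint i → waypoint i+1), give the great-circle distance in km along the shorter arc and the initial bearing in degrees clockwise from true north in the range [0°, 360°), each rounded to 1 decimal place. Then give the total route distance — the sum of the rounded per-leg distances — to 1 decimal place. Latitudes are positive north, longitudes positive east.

Leg 1: dist=11911.2 km, bearing=321.4°
Leg 2: dist=12131.0 km, bearing=309.2°
Leg 3: dist=8412.8 km, bearing=208.8°
Leg 4: dist=8925.4 km, bearing=4.1°
Leg 5: dist=8297.2 km, bearing=341.5°
Total: 49677.6 km

Leg 1: φ1=-1.0359629, φ2=0.6868429, Δφ=1.7228058, Δλ=-0.8798240 rad; a=sin²(Δφ/2)+cosφ1·cosφ2·sin²(Δλ/2)=0.6471894717; c=2·atan2(√a, √(1-a))=1.869601928; dist=6371·c=11911.234 ≈ 11911.2 km; running total=11911.2 km
Leg 1 bearing: y=sinΔλ·cosφ2=-0.59588847, x=cosφ1·sinφ2-sinφ1·cosφ2·cosΔλ=0.74716663; θ=atan2(y, x)=-38.5734° <0 so +360° → 321.4266° ≈ 321.4°
Leg 2: φ1=0.6868429, φ2=0.2575513, Δφ=-0.4292917, Δλ=-2.2830408 rad; a=sin²(Δφ/2)+cosφ1·cosφ2·sin²(Δλ/2)=0.6635824722; c=2·atan2(√a, √(1-a))=1.904098175; dist=6371·c=12131.009 ≈ 12131.0 km; running total=24042.2 km
Leg 2 bearing: y=sinΔλ·cosφ2=-0.73193194, x=cosφ1·sinφ2-sinφ1·cosφ2·cosΔλ=0.59769452; θ=atan2(y, x)=-50.7650° <0 so +360° → 309.2350° ≈ 309.2°
Leg 3: φ1=0.2575513, φ2=-0.8605171, Δφ=-1.1180684, Δλ=-0.7966328 rad; a=sin²(Δφ/2)+cosφ1·cosφ2·sin²(Δλ/2)=0.3761486866; c=2·atan2(√a, √(1-a))=1.320488064; dist=6371·c=8412.829 ≈ 8412.8 km; running total=32455.0 km
Leg 3 bearing: y=sinΔλ·cosφ2=-0.46621650, x=cosφ1·sinφ2-sinφ1·cosφ2·cosΔλ=-0.84928534; θ=atan2(y, x)=-151.2353° <0 so +360° → 208.7647° ≈ 208.8°
Leg 4: φ1=-0.8605171, φ2=0.5385475, Δφ=1.3990647, Δλ=0.0812433 rad; a=sin²(Δφ/2)+cosφ1·cosφ2·sin²(Δλ/2)=0.4154787470; c=2·atan2(√a, √(1-a))=1.400938213; dist=6371·c=8925.377 ≈ 8925.4 km; running total=41380.4 km
Leg 4 bearing: y=sinΔλ·cosφ2=0.06966701, x=cosφ1·sinφ2-sinφ1·cosφ2·cosΔλ=0.98314350; θ=atan2(y, x)=4.0533° ≈ 4.1°
Leg 5: φ1=0.5385475, φ2=1.1707669, Δφ=0.6322193, Δλ=4.0441199 rad; a=sin²(Δφ/2)+cosφ1·cosφ2·sin²(Δλ/2)=0.3673790803; c=2·atan2(√a, √(1-a))=1.302341590; dist=6371·c=8297.218 ≈ 8297.2 km; running total=49677.6 km
Leg 5 bearing: y=sinΔλ·cosφ2=-0.30567395, x=cosφ1·sinφ2-sinφ1·cosφ2·cosΔλ=0.91444530; θ=atan2(y, x)=-18.4834° <0 so +360° → 341.5166° ≈ 341.5°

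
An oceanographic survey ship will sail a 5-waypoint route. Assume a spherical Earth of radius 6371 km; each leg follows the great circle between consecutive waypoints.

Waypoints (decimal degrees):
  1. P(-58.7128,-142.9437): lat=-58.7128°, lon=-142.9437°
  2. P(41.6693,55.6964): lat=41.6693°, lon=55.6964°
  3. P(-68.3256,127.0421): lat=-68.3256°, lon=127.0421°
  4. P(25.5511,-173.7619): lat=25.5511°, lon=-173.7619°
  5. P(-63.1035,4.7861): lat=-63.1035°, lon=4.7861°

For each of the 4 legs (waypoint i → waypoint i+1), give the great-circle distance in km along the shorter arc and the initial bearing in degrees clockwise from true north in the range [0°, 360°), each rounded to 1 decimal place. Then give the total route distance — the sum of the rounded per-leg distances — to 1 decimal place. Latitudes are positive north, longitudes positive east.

Leg 1: dist=17718.6 km, bearing=222.6°
Leg 2: dist=13563.2 km, bearing=155.6°
Leg 3: dist=11487.3 km, bearing=52.8°
Leg 4: dist=15838.1 km, bearing=178.9°
Total: 58607.2 km

Leg 1: φ1=-1.0247317, φ2=0.7272665, Δφ=1.7519982, Δλ=3.4669238 rad; a=sin²(Δφ/2)+cosφ1·cosφ2·sin²(Δλ/2)=0.9678666689; c=2·atan2(√a, √(1-a))=2.781128852; dist=6371·c=17718.572 ≈ 17718.6 km; running total=17718.6 km
Leg 1 bearing: y=sinΔλ·cosφ2=-0.23875629, x=cosφ1·sinφ2-sinφ1·cosφ2·cosΔλ=-0.25961231; θ=atan2(y, x)=-137.3963° <0 so +360° → 222.6037° ≈ 222.6°
Leg 2: φ1=0.7272665, φ2=-1.1925067, Δφ=-1.9197732, Δλ=1.2452174 rad; a=sin²(Δφ/2)+cosφ1·cosφ2·sin²(Δλ/2)=0.7647900689; c=2·atan2(√a, √(1-a))=2.128901847; dist=6371·c=13563.234 ≈ 13563.2 km; running total=31281.8 km
Leg 2 bearing: y=sinΔλ·cosφ2=0.34992900, x=cosφ1·sinφ2-sinφ1·cosφ2·cosΔλ=-0.77271895; θ=atan2(y, x)=155.6364° ≈ 155.6°
Leg 3: φ1=-1.1925067, φ2=0.4459508, Δφ=1.6384575, Δλ=-5.2500202 rad; a=sin²(Δφ/2)+cosφ1·cosφ2·sin²(Δλ/2)=0.6150912098; c=2·atan2(√a, √(1-a))=1.803061459; dist=6371·c=11487.305 ≈ 11487.3 km; running total=42769.1 km
Leg 3 bearing: y=sinΔλ·cosφ2=0.77492220, x=cosφ1·sinφ2-sinφ1·cosφ2·cosΔλ=0.58865239; θ=atan2(y, x)=52.7787° ≈ 52.8°
Leg 4: φ1=0.4459508, φ2=-1.1013638, Δφ=-1.5473147, Δλ=3.1162505 rad; a=sin²(Δφ/2)+cosφ1·cosφ2·sin²(Δλ/2)=0.8963326064; c=2·atan2(√a, √(1-a))=2.485964642; dist=6371·c=15838.081 ≈ 15838.1 km; running total=58607.2 km
Leg 4 bearing: y=sinΔλ·cosφ2=0.01146307, x=cosφ1·sinφ2-sinφ1·cosφ2·cosΔλ=-0.60954939; θ=atan2(y, x)=178.9226° ≈ 178.9°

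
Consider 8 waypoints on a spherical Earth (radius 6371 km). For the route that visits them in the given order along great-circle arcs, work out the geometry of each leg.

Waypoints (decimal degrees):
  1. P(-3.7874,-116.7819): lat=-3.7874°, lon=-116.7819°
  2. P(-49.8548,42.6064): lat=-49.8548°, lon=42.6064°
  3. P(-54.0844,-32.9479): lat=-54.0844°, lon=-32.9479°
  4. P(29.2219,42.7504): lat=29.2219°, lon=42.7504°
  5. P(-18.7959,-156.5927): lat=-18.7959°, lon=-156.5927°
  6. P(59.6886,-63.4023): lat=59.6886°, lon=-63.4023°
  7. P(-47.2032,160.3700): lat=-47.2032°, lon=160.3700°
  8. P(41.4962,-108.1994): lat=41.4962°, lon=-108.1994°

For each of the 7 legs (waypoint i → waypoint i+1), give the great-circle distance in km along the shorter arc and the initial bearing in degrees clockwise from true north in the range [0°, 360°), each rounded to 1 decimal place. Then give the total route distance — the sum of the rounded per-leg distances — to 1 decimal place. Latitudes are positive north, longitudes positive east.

Leg 1: φ1=-0.0661026, φ2=-0.8701304, Δφ=-0.8040278, Δλ=2.7818506 rad; a=sin²(Δφ/2)+cosφ1·cosφ2·sin²(Δλ/2)=0.7758227812; c=2·atan2(√a, √(1-a))=2.155132191; dist=6371·c=13730.347 ≈ 13730.3 km; running total=13730.3 km
Leg 1 bearing: y=sinΔλ·cosφ2=0.22696500, x=cosφ1·sinφ2-sinφ1·cosφ2·cosΔλ=-0.80260455; θ=atan2(y, x)=164.2099° ≈ 164.2°
Leg 2: φ1=-0.8701304, φ2=-0.9439509, Δφ=-0.0738204, Δλ=-1.3186713 rad; a=sin²(Δφ/2)+cosφ1·cosφ2·sin²(Δλ/2)=0.1432854834; c=2·atan2(√a, √(1-a))=0.776416695; dist=6371·c=4946.551 ≈ 4946.6 km; running total=18676.9 km
Leg 2 bearing: y=sinΔλ·cosφ2=-0.56804746, x=cosφ1·sinφ2-sinφ1·cosφ2·cosΔλ=-0.41029392; θ=atan2(y, x)=-125.8401° <0 so +360° → 234.1599° ≈ 234.2°
Leg 3: φ1=-0.9439509, φ2=0.5100184, Δφ=1.4539692, Δλ=1.3211846 rad; a=sin²(Δφ/2)+cosφ1·cosφ2·sin²(Δλ/2)=0.6344577105; c=2·atan2(√a, √(1-a))=1.843063122; dist=6371·c=11742.155 ≈ 11742.2 km; running total=30419.1 km
Leg 3 bearing: y=sinΔλ·cosφ2=0.84568807, x=cosφ1·sinφ2-sinφ1·cosφ2·cosΔλ=0.46097308; θ=atan2(y, x)=61.4058° ≈ 61.4°
Leg 4: φ1=0.5100184, φ2=-0.3280503, Δφ=-0.8380687, Δλ=-3.4791934 rad; a=sin²(Δφ/2)+cosφ1·cosφ2·sin²(Δλ/2)=0.9684262351; c=2·atan2(√a, √(1-a))=2.784315295; dist=6371·c=17738.873 ≈ 17738.9 km; running total=48158.0 km
Leg 4 bearing: y=sinΔλ·cosφ2=0.31356084, x=cosφ1·sinφ2-sinφ1·cosφ2·cosΔλ=0.15487753; θ=atan2(y, x)=63.7138° ≈ 63.7°
Leg 5: φ1=-0.3280503, φ2=1.0417626, Δφ=1.3698129, Δλ=1.6264793 rad; a=sin²(Δφ/2)+cosφ1·cosφ2·sin²(Δλ/2)=0.6523713381; c=2·atan2(√a, √(1-a))=1.880464570; dist=6371·c=11980.440 ≈ 11980.4 km; running total=60138.4 km
Leg 5 bearing: y=sinΔλ·cosφ2=0.50391717, x=cosφ1·sinφ2-sinφ1·cosφ2·cosΔλ=0.80820752; θ=atan2(y, x)=31.9435° ≈ 31.9°
Leg 6: φ1=1.0417626, φ2=-0.8238513, Δφ=-1.8656139, Δλ=3.9055634 rad; a=sin²(Δφ/2)+cosφ1·cosφ2·sin²(Δλ/2)=0.9405296929; c=2·atan2(√a, √(1-a))=2.648893566; dist=6371·c=16876.101 ≈ 16876.1 km; running total=77014.5 km
Leg 6 bearing: y=sinΔλ·cosφ2=-0.47000517, x=cosφ1·sinφ2-sinφ1·cosφ2·cosΔλ=0.05319302; θ=atan2(y, x)=-83.5430° <0 so +360° → 276.4570° ≈ 276.5°
Leg 7: φ1=-0.8238513, φ2=0.7242453, Δφ=1.5480966, Δλ=-4.6874203 rad; a=sin²(Δφ/2)+cosφ1·cosφ2·sin²(Δλ/2)=0.7494386601; c=2·atan2(√a, √(1-a))=2.093099228; dist=6371·c=13335.135 ≈ 13335.1 km; running total=90349.6 km
Leg 7 bearing: y=sinΔλ·cosφ2=0.74876620, x=cosφ1·sinφ2-sinφ1·cosφ2·cosΔλ=0.43642937; θ=atan2(y, x)=59.7636° ≈ 59.8°

Leg 1: dist=13730.3 km, bearing=164.2°
Leg 2: dist=4946.6 km, bearing=234.2°
Leg 3: dist=11742.2 km, bearing=61.4°
Leg 4: dist=17738.9 km, bearing=63.7°
Leg 5: dist=11980.4 km, bearing=31.9°
Leg 6: dist=16876.1 km, bearing=276.5°
Leg 7: dist=13335.1 km, bearing=59.8°
Total: 90349.6 km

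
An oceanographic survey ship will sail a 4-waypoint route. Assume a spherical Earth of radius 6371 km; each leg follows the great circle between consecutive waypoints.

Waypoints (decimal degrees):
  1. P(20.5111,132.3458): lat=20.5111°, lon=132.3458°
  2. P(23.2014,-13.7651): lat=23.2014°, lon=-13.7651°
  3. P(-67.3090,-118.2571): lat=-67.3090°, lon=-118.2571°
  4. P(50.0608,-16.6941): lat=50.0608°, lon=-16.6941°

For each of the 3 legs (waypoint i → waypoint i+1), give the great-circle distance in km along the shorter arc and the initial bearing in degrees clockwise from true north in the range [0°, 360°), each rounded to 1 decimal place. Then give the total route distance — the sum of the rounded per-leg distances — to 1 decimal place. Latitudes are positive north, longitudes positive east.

Leg 1: φ1=0.3579862, φ2=0.4049408, Δφ=0.0469546, Δλ=-2.5501163 rad; a=sin²(Δφ/2)+cosφ1·cosφ2·sin²(Δλ/2)=0.7882862981; c=2·atan2(√a, √(1-a))=2.185323905; dist=6371·c=13922.699 ≈ 13922.7 km; running total=13922.7 km
Leg 1 bearing: y=sinΔλ·cosφ2=-0.51249273, x=cosφ1·sinφ2-sinφ1·cosφ2·cosΔλ=0.63632951; θ=atan2(y, x)=-38.8476° <0 so +360° → 321.1524° ≈ 321.2°
Leg 2: φ1=0.4049408, φ2=-1.1747637, Δφ=-1.5797045, Δλ=-1.8237294 rad; a=sin²(Δφ/2)+cosφ1·cosφ2·sin²(Δλ/2)=0.7260992799; c=2·atan2(√a, √(1-a))=2.040025112; dist=6371·c=12997.000 ≈ 12997.0 km; running total=26919.7 km
Leg 2 bearing: y=sinΔλ·cosφ2=-0.37348721, x=cosφ1·sinφ2-sinφ1·cosφ2·cosΔλ=-0.80995294; θ=atan2(y, x)=-155.2445° <0 so +360° → 204.7555° ≈ 204.8°
Leg 3: φ1=-1.1747637, φ2=0.8737258, Δφ=2.0484895, Δλ=1.7726087 rad; a=sin²(Δφ/2)+cosφ1·cosφ2·sin²(Δλ/2)=0.8785102692; c=2·atan2(√a, √(1-a))=2.429537319; dist=6371·c=15478.582 ≈ 15478.6 km; running total=42398.3 km
Leg 3 bearing: y=sinΔλ·cosφ2=0.62894542, x=cosφ1·sinφ2-sinφ1·cosφ2·cosΔλ=0.17705245; θ=atan2(y, x)=74.2777° ≈ 74.3°

Leg 1: dist=13922.7 km, bearing=321.2°
Leg 2: dist=12997.0 km, bearing=204.8°
Leg 3: dist=15478.6 km, bearing=74.3°
Total: 42398.3 km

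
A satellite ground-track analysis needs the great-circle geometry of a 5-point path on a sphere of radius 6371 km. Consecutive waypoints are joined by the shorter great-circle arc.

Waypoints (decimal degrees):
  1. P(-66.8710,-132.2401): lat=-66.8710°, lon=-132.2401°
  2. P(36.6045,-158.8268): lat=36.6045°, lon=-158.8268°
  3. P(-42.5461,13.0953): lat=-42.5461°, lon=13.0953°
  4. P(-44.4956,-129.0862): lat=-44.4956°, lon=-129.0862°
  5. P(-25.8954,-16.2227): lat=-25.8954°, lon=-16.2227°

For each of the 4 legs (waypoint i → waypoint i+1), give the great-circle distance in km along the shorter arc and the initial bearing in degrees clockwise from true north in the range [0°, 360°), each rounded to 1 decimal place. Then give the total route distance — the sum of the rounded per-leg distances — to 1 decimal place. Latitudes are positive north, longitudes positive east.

Leg 1: φ1=-1.1671191, φ2=0.6388690, Δφ=1.8059882, Δλ=-0.4640255 rad; a=sin²(Δφ/2)+cosφ1·cosφ2·sin²(Δλ/2)=0.6331865868; c=2·atan2(√a, √(1-a))=1.840424615; dist=6371·c=11725.345 ≈ 11725.3 km; running total=11725.3 km
Leg 1 bearing: y=sinΔλ·cosφ2=-0.35928122, x=cosφ1·sinφ2-sinφ1·cosφ2·cosΔλ=0.89440614; θ=atan2(y, x)=-21.8852° <0 so +360° → 338.1148° ≈ 338.1°
Leg 2: φ1=0.6388690, φ2=-0.7425695, Δφ=-1.3814386, Δλ=3.0006067 rad; a=sin²(Δφ/2)+cosφ1·cosφ2·sin²(Δλ/2)=0.9943798663; c=2·atan2(√a, √(1-a))=2.991516752; dist=6371·c=19058.953 ≈ 19059.0 km; running total=30784.3 km
Leg 2 bearing: y=sinΔλ·cosφ2=0.10352532, x=cosφ1·sinφ2-sinφ1·cosφ2·cosΔλ=-0.10787354; θ=atan2(y, x)=136.1783° ≈ 136.2°
Leg 3: φ1=-0.7425695, φ2=-0.7765947, Δφ=-0.0340252, Δλ=-2.4815353 rad; a=sin²(Δφ/2)+cosφ1·cosφ2·sin²(Δλ/2)=0.4706141965; c=2·atan2(√a, √(1-a))=1.511990833; dist=6371·c=9632.894 ≈ 9632.9 km; running total=40417.2 km
Leg 3 bearing: y=sinΔλ·cosφ2=-0.43737118, x=cosφ1·sinφ2-sinφ1·cosφ2·cosΔλ=-0.89735854; θ=atan2(y, x)=-154.0155° <0 so +360° → 205.9845° ≈ 206.0°
Leg 4: φ1=-0.7765947, φ2=-0.4519600, Δφ=0.3246347, Δλ=1.9698397 rad; a=sin²(Δφ/2)+cosφ1·cosφ2·sin²(Δλ/2)=0.4716169483; c=2·atan2(√a, √(1-a))=1.513999692; dist=6371·c=9645.692 ≈ 9645.7 km; running total=50062.9 km
Leg 4 bearing: y=sinΔλ·cosφ2=0.82891463, x=cosφ1·sinφ2-sinφ1·cosφ2·cosΔλ=-0.55648733; θ=atan2(y, x)=123.8752° ≈ 123.9°

Leg 1: dist=11725.3 km, bearing=338.1°
Leg 2: dist=19059.0 km, bearing=136.2°
Leg 3: dist=9632.9 km, bearing=206.0°
Leg 4: dist=9645.7 km, bearing=123.9°
Total: 50062.9 km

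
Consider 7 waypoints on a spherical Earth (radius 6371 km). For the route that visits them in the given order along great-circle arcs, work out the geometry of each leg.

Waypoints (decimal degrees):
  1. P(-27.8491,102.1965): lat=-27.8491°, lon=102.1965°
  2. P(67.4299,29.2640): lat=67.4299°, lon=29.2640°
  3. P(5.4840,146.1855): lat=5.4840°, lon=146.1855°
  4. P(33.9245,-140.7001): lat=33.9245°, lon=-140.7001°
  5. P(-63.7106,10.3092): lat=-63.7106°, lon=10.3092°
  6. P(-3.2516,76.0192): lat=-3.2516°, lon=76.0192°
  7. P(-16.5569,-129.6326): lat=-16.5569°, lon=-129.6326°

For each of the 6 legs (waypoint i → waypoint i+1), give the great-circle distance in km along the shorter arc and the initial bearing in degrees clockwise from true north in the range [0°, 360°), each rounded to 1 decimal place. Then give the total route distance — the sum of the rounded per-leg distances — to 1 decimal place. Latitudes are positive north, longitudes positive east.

Leg 1: φ1=-0.4860585, φ2=1.1768738, Δφ=1.6629323, Δλ=-1.2729123 rad; a=sin²(Δφ/2)+cosφ1·cosφ2·sin²(Δλ/2)=0.6658822605; c=2·atan2(√a, √(1-a))=1.908969748; dist=6371·c=12162.046 ≈ 12162.0 km; running total=12162.0 km
Leg 1 bearing: y=sinΔλ·cosφ2=-0.36691021, x=cosφ1·sinφ2-sinφ1·cosφ2·cosΔλ=0.86908527; θ=atan2(y, x)=-22.8885° <0 so +360° → 337.1115° ≈ 337.1°
Leg 2: φ1=1.1768738, φ2=0.0957139, Δφ=-1.0811599, Δλ=2.0406651 rad; a=sin²(Δφ/2)+cosφ1·cosφ2·sin²(Δλ/2)=0.5423676337; c=2·atan2(√a, √(1-a))=1.655633324; dist=6371·c=10548.040 ≈ 10548.0 km; running total=22710.0 km
Leg 2 bearing: y=sinΔλ·cosφ2=0.88754665, x=cosφ1·sinφ2-sinφ1·cosφ2·cosΔλ=0.45285857; θ=atan2(y, x)=62.9677° ≈ 63.0°
Leg 3: φ1=0.0957139, φ2=0.5920942, Δφ=0.4963804, Δλ=-5.0070983 rad; a=sin²(Δφ/2)+cosφ1·cosφ2·sin²(Δλ/2)=0.3533746429; c=2·atan2(√a, √(1-a))=1.273171052; dist=6371·c=8111.373 ≈ 8111.4 km; running total=30821.4 km
Leg 3 bearing: y=sinΔλ·cosφ2=0.79399936, x=cosφ1·sinφ2-sinφ1·cosφ2·cosΔλ=0.53251200; θ=atan2(y, x)=56.1514° ≈ 56.2°
Leg 4: φ1=0.5920942, φ2=-1.1119597, Δφ=-1.7040540, Δλ=2.6356095 rad; a=sin²(Δφ/2)+cosφ1·cosφ2·sin²(Δλ/2)=0.9109181241; c=2·atan2(√a, √(1-a))=2.535422943; dist=6371·c=16153.180 ≈ 16153.2 km; running total=46974.6 km
Leg 4 bearing: y=sinΔλ·cosφ2=0.21466188, x=cosφ1·sinφ2-sinφ1·cosφ2·cosΔλ=-0.52773616; θ=atan2(y, x)=157.8655° ≈ 157.9°
Leg 5: φ1=-1.1119597, φ2=-0.0567511, Δφ=1.0552086, Δλ=1.1468559 rad; a=sin²(Δφ/2)+cosφ1·cosφ2·sin²(Δλ/2)=0.3836239540; c=2·atan2(√a, √(1-a))=1.335889788; dist=6371·c=8510.954 ≈ 8511.0 km; running total=55485.6 km
Leg 5 bearing: y=sinΔλ·cosφ2=0.91000769, x=cosφ1·sinφ2-sinφ1·cosφ2·cosΔλ=0.34309251; θ=atan2(y, x)=69.3425° ≈ 69.3°
Leg 6: φ1=-0.0567511, φ2=-0.2889724, Δφ=-0.2322213, Δλ=-3.5893010 rad; a=sin²(Δφ/2)+cosφ1·cosφ2·sin²(Δλ/2)=0.9232553124; c=2·atan2(√a, √(1-a))=2.580192662; dist=6371·c=16438.407 ≈ 16438.4 km; running total=71924.0 km
Leg 6 bearing: y=sinΔλ·cosφ2=0.41495162, x=cosφ1·sinφ2-sinφ1·cosφ2·cosΔλ=-0.33351899; θ=atan2(y, x)=128.7907° ≈ 128.8°

Leg 1: dist=12162.0 km, bearing=337.1°
Leg 2: dist=10548.0 km, bearing=63.0°
Leg 3: dist=8111.4 km, bearing=56.2°
Leg 4: dist=16153.2 km, bearing=157.9°
Leg 5: dist=8511.0 km, bearing=69.3°
Leg 6: dist=16438.4 km, bearing=128.8°
Total: 71924.0 km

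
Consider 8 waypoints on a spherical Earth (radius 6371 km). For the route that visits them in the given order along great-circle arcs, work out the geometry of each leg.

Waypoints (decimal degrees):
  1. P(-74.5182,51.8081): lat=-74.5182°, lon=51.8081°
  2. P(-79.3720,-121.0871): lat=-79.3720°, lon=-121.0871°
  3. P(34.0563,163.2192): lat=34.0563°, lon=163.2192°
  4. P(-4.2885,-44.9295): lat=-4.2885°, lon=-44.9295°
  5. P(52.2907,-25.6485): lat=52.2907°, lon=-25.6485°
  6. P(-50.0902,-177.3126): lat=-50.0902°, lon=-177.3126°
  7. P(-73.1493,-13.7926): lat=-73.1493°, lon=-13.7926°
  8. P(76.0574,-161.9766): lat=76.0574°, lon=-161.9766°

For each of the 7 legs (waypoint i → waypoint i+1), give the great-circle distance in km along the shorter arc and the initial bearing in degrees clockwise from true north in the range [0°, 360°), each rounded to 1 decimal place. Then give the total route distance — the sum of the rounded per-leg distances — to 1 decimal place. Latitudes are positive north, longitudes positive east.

Leg 1: φ1=-1.3005879, φ2=-1.3853027, Δφ=-0.0847148, Δλ=-3.0175905 rad; a=sin²(Δφ/2)+cosφ1·cosφ2·sin²(Δλ/2)=0.0508348355; c=2·atan2(√a, √(1-a))=0.454842280; dist=6371·c=2897.800 ≈ 2897.8 km; running total=2897.8 km
Leg 1 bearing: y=sinΔλ·cosφ2=-0.02281136, x=cosφ1·sinφ2-sinφ1·cosφ2·cosΔλ=-0.43872800; θ=atan2(y, x)=-177.0236° <0 so +360° → 182.9764° ≈ 183.0°
Leg 2: φ1=-1.3853027, φ2=0.5943946, Δφ=1.9796973, Δλ=4.9620810 rad; a=sin²(Δφ/2)+cosφ1·cosφ2·sin²(Δλ/2)=0.7563214750; c=2·atan2(√a, √(1-a))=2.109056500; dist=6371·c=13436.799 ≈ 13436.8 km; running total=16334.6 km
Leg 2 bearing: y=sinΔλ·cosφ2=-0.80279511, x=cosφ1·sinφ2-sinφ1·cosφ2·cosΔλ=0.30449503; θ=atan2(y, x)=-69.2286° <0 so +360° → 290.7714° ≈ 290.8°
Leg 3: φ1=0.5943946, φ2=-0.0748484, Δφ=-0.6692430, Δλ=-3.6328801 rad; a=sin²(Δφ/2)+cosφ1·cosφ2·sin²(Δλ/2)=0.8851652880; c=2·atan2(√a, √(1-a))=2.450155749; dist=6371·c=15609.942 ≈ 15609.9 km; running total=31944.5 km
Leg 3 bearing: y=sinΔλ·cosφ2=0.47044064, x=cosφ1·sinφ2-sinφ1·cosφ2·cosΔλ=0.43043746; θ=atan2(y, x)=47.5425° ≈ 47.5°
Leg 4: φ1=-0.0748484, φ2=0.9126449, Δφ=0.9874933, Δλ=0.3365169 rad; a=sin²(Δφ/2)+cosφ1·cosφ2·sin²(Δλ/2)=0.2417138074; c=2·atan2(√a, √(1-a))=1.027953316; dist=6371·c=6549.091 ≈ 6549.1 km; running total=38493.6 km
Leg 4 bearing: y=sinΔλ·cosφ2=0.20196949, x=cosφ1·sinφ2-sinφ1·cosφ2·cosΔλ=0.83208251; θ=atan2(y, x)=13.6434° ≈ 13.6°
Leg 5: φ1=0.9126449, φ2=-0.8742389, Δφ=-1.7868838, Δλ=-2.6470379 rad; a=sin²(Δφ/2)+cosφ1·cosφ2·sin²(Δλ/2)=0.9761210491; c=2·atan2(√a, √(1-a))=2.831292944; dist=6371·c=18038.167 ≈ 18038.2 km; running total=56531.8 km
Leg 5 bearing: y=sinΔλ·cosφ2=-0.30451980, x=cosφ1·sinφ2-sinφ1·cosφ2·cosΔλ=-0.02242046; θ=atan2(y, x)=-94.2108° <0 so +360° → 265.7892° ≈ 265.8°
Leg 6: φ1=-0.8742389, φ2=-1.2766961, Δφ=-0.4024572, Δλ=2.8539624 rad; a=sin²(Δφ/2)+cosφ1·cosφ2·sin²(Δλ/2)=0.2221098653; c=2·atan2(√a, √(1-a))=0.981495074; dist=6371·c=6253.105 ≈ 6253.1 km; running total=62784.9 km
Leg 6 bearing: y=sinΔλ·cosφ2=0.08223300, x=cosφ1·sinφ2-sinφ1·cosφ2·cosΔλ=-0.82725209; θ=atan2(y, x)=174.3232° ≈ 174.3°
Leg 7: φ1=-1.2766961, φ2=1.3274521, Δφ=2.6041482, Δλ=-2.5862987 rad; a=sin²(Δφ/2)+cosφ1·cosφ2·sin²(Δλ/2)=0.9941087437; c=2·atan2(√a, √(1-a))=2.987932486; dist=6371·c=19036.118 ≈ 19036.1 km; running total=81821.0 km
Leg 7 bearing: y=sinΔλ·cosφ2=-0.12702703, x=cosφ1·sinφ2-sinφ1·cosφ2·cosΔλ=0.08538344; θ=atan2(y, x)=-56.0923° <0 so +360° → 303.9077° ≈ 303.9°

Leg 1: dist=2897.8 km, bearing=183.0°
Leg 2: dist=13436.8 km, bearing=290.8°
Leg 3: dist=15609.9 km, bearing=47.5°
Leg 4: dist=6549.1 km, bearing=13.6°
Leg 5: dist=18038.2 km, bearing=265.8°
Leg 6: dist=6253.1 km, bearing=174.3°
Leg 7: dist=19036.1 km, bearing=303.9°
Total: 81821.0 km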